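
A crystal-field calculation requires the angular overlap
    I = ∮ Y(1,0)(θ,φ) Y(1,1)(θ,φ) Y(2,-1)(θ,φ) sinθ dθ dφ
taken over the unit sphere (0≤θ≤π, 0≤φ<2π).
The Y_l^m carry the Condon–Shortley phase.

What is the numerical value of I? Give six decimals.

Checks pass: Σm=0; 4 even; l₃=2∈[0,2].
(2·1+1)(2·1+1)(2·2+1) = 45
Δ: 0! 2! 2! / 5! → 1/30
sum: t=0:+1/1 = 1/1
3j²(1 1 2; 0 0 0) = Δ·Π!·Σ² = 2/15  (sign +1)
sum: t=0:+1/2 = 1/2
3j²(1 1 2; 0 1 -1) = Δ·Π!·Σ² = 1/10  (sign -1)
combine: 4πI² = 45·2/15·1/10 = 3/5
take √, sign -1: I = -0.21850969

-0.218510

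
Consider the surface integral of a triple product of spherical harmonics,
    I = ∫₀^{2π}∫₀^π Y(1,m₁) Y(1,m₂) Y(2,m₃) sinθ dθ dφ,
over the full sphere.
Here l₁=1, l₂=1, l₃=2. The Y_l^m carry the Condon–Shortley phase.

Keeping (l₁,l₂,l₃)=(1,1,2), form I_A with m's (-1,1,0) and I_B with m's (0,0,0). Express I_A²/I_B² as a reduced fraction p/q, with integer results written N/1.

1/4

Same 1,1,2: normalisation and zero-m 3j drop out of the ratio.
A: Δ: 0! 2! 2! / 5! → 1/30; sum: t=0:+1/4 = 1/4; 3j²(1 1 2; -1 1 0) = Δ·Π!·Σ² = 1/30  (sign +1)
B: Δ: 0! 2! 2! / 5! → 1/30; sum: t=0:+1/1 = 1/1; 3j²(1 1 2; 0 0 0) = Δ·Π!·Σ² = 2/15  (sign +1)
I_A²/I_B² = (1/30)/(2/15) = 1/4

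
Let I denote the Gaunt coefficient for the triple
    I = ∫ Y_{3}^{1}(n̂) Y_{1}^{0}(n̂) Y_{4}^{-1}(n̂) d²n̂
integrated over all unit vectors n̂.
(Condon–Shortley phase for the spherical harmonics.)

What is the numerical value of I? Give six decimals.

-0.238414

Checks pass: Σm=0; 8 even; l₃=4∈[2,4].
(2·3+1)(2·1+1)(2·4+1) = 189
Δ: 0! 6! 2! / 9! → 1/252
sum: t=0:+1/36 = 1/36
3j²(3 1 4; 0 0 0) = Δ·Π!·Σ² = 4/63  (sign +1)
sum: t=0:+1/48 = 1/48
3j²(3 1 4; 1 0 -1) = Δ·Π!·Σ² = 5/84  (sign -1)
combine: 4πI² = 189·4/63·5/84 = 5/7
take √, sign -1: I = -0.23841361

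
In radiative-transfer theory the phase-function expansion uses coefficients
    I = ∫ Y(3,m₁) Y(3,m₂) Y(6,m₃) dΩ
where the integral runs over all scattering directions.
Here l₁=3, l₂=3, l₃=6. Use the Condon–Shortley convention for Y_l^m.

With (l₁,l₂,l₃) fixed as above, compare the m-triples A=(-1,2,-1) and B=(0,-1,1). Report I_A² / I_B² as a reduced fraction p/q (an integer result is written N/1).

Same 3,3,6: normalisation and zero-m 3j drop out of the ratio.
A: Δ: 0! 6! 6! / 13! → 1/12012; sum: t=0:+1/5760 = 1/5760; 3j²(3 3 6; -1 2 -1) = Δ·Π!·Σ² = 5/572  (sign -1)
B: Δ: 0! 6! 6! / 13! → 1/12012; sum: t=0:+1/1728 = 1/1728; 3j²(3 3 6; 0 -1 1) = Δ·Π!·Σ² = 25/858  (sign -1)
I_A²/I_B² = (5/572)/(25/858) = 3/10

3/10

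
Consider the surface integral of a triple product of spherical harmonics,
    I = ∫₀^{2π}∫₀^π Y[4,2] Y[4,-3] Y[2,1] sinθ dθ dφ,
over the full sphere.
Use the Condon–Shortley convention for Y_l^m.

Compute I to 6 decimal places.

Checks pass: Σm=0; 10 even; l₃=2∈[0,8].
(2·4+1)(2·4+1)(2·2+1) = 405
Δ: 6! 2! 2! / 11! → 1/13860
sum: t=2:+1/192 t=3:−1/36 t=4:+1/192 = -5/288
3j²(4 4 2; 0 0 0) = Δ·Π!·Σ² = 20/693  (sign -1)
sum: t=0:+1/1440 t=1:−1/240 = -1/288
3j²(4 4 2; 2 -3 1) = Δ·Π!·Σ² = 5/132  (sign +1)
combine: 4πI² = 405·20/693·5/132 = 375/847
take √, sign -1: I = -0.18770204

-0.187702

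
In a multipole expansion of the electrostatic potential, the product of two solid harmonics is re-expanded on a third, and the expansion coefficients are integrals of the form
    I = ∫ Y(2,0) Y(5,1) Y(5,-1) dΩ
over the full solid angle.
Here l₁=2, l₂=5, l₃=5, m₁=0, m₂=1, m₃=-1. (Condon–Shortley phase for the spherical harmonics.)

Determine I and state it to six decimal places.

m-sum 0 ✓  L=12 even ✓  3≤5≤7 ✓
Π(2lᵢ+1) = 5×11×11 = 605
triangle coeff Δ(2,5,5) = 1/38610
Σ_t [0,2]: t=0:+1/2880 t=1:−1/576 t=2:+1/2880 = -1/960
(3j)²=10/429 [(2 5 5; 0 0 0)], sign=+1
Σ_t [0,2]: t=0:+1/5760 t=1:−1/720 t=2:+1/2304 = -1/1280
(3j)²=27/1430 [(2 5 5; 0 1 -1)], sign=-1
⇒ 4πI² = 45/169
I = (-1)√(45/169/(4π)) = -0.14556534

-0.145565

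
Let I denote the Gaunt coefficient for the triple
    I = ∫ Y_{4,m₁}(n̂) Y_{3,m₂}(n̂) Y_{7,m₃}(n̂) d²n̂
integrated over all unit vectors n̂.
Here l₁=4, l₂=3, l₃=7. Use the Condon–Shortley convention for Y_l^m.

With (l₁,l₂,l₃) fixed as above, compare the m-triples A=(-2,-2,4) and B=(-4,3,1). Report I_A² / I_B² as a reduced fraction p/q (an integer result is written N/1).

Same 4,3,7: normalisation and zero-m 3j drop out of the ratio.
A: Δ: 0! 8! 6! / 15! → 1/45045; sum: t=0:+1/172800 = 1/172800; 3j²(4 3 7; -2 -2 4) = Δ·Π!·Σ² = 2/65  (sign -1)
B: Δ: 0! 8! 6! / 15! → 1/45045; sum: t=0:+1/29030400 = 1/29030400; 3j²(4 3 7; -4 3 1) = Δ·Π!·Σ² = 1/45045  (sign +1)
I_A²/I_B² = (2/65)/(1/45045) = 1386/1

1386/1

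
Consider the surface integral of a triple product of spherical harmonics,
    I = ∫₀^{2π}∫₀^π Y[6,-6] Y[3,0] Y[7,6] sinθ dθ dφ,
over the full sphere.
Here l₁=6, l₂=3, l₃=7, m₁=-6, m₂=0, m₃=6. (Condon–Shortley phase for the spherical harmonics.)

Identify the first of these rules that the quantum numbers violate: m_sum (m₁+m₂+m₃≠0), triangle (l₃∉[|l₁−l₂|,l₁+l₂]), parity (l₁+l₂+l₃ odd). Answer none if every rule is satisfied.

none

azimuthal sum: -6 + 0 + 6 = 0  ✓
3 ≤ 7 ≤ 9 (triangle on l)  ✓
L = 6 + 3 + 7 = 16 (even)  ✓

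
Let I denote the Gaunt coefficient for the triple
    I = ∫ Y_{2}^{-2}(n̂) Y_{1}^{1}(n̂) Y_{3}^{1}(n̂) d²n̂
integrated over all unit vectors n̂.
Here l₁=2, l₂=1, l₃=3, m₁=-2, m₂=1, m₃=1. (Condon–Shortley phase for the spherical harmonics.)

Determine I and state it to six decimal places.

m-sum 0 ✓  L=6 even ✓  1≤3≤3 ✓
Π(2lᵢ+1) = 5×3×7 = 105
triangle coeff Δ(2,1,3) = 1/105
Σ_t [0,0]: t=0:+1/4 = 1/4
(3j)²=3/35 [(2 1 3; 0 0 0)], sign=-1
Σ_t [0,0]: t=0:+1/48 = 1/48
(3j)²=1/105 [(2 1 3; -2 1 1)], sign=+1
⇒ 4πI² = 3/35
I = (-1)√(3/35/(4π)) = -0.08258890

-0.082589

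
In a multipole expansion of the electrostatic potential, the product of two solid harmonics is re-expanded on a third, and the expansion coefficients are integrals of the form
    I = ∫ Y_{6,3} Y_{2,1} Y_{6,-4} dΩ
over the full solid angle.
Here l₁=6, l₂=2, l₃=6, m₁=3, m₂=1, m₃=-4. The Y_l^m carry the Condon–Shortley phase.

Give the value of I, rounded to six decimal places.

Rules hold: Σm=0, L=14 even, 4≤6≤8.
N = 13·5·13 = 845
Δ = 2!·10!·2!/15! = 1/90090
Racah Σ t=0..2: t=0:+1/69120 t=1:−1/14400 t=2:+1/69120 = -7/172800
⇒ 3j(6 2 6; 0 0 0)² = 14/715, sgn -1
Racah Σ t=1..2: t=1:−1/161280 t=2:+1/725760 = -1/207360
⇒ 3j(6 2 6; 3 1 -4)² = 7/286, sgn -1
4πI² = N·(3j₀)²·(3jₘ)² = 49/121
I = +1·√(0.404959/4π) = 0.17951487

0.179515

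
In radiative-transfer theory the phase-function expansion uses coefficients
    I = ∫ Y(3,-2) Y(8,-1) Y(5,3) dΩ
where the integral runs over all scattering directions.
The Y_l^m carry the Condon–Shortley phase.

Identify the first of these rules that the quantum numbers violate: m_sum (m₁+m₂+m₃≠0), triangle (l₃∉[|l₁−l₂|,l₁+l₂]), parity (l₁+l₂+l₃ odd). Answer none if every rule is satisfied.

m₁+m₂+m₃ = -2 − 1 + 3 = 0  ✓
triangle: |3−8|=5 ≤ l₃=5 ≤ 3+8=11  ✓
parity: l₁+l₂+l₃ = 16 is even  ✓

none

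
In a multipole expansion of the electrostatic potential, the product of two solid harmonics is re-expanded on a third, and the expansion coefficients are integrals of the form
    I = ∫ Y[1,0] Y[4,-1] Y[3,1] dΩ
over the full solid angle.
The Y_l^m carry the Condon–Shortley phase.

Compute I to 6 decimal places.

m-sum 0 ✓  L=8 even ✓  3≤3≤5 ✓
Π(2lᵢ+1) = 3×9×7 = 189
triangle coeff Δ(1,4,3) = 1/252
Σ_t [1,1]: t=1:−1/36 = -1/36
(3j)²=4/63 [(1 4 3; 0 0 0)], sign=+1
Σ_t [1,1]: t=1:−1/48 = -1/48
(3j)²=5/84 [(1 4 3; 0 -1 1)], sign=-1
⇒ 4πI² = 5/7
I = (-1)√(5/7/(4π)) = -0.23841361

-0.238414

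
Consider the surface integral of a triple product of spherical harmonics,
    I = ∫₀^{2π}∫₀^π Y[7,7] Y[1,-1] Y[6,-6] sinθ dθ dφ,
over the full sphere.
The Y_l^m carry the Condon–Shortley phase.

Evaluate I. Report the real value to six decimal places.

Rules hold: Σm=0, L=14 even, 6≤6≤8.
N = 15·3·13 = 585
Δ = 2!·12!·0!/15! = 1/1365
Racah Σ t=1..1: t=1:−1/518400 = -1/518400
⇒ 3j(7 1 6; 0 0 0)² = 7/195, sgn -1
Racah Σ t=0..0: t=0:+1/958003200 = 1/958003200
⇒ 3j(7 1 6; 7 -1 -6)² = 1/15, sgn +1
4πI² = N·(3j₀)²·(3jₘ)² = 7/5
I = -1·√(1.4/4π) = -0.33377906

-0.333779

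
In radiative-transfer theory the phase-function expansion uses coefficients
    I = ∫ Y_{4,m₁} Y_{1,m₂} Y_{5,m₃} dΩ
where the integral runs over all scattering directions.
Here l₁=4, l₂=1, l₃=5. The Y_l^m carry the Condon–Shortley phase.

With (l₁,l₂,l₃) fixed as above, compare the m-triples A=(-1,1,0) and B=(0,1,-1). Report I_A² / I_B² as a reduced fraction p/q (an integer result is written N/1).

l's match ⇒ only the (l;m) 3-j factors differ between A and B.
A: triangle coeff Δ(4,1,5) = 1/495; Σ_t [0,0]: t=0:+1/1440 = 1/1440; (3j)²=2/99 [(4 1 5; -1 1 0)], sign=-1
B: triangle coeff Δ(4,1,5) = 1/495; Σ_t [0,0]: t=0:+1/1152 = 1/1152; (3j)²=1/33 [(4 1 5; 0 1 -1)], sign=+1
I_A²/I_B² = (2/99)/(1/33) = 2/3

2/3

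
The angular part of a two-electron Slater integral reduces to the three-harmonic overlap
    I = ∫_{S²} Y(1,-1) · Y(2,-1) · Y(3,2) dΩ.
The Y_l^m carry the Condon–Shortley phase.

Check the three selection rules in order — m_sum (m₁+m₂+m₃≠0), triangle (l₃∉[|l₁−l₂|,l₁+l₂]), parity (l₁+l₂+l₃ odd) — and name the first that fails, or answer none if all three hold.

none

m₁+m₂+m₃ = -1 − 1 + 2 = 0  ✓
triangle: |1−2|=1 ≤ l₃=3 ≤ 1+2=3  ✓
parity: l₁+l₂+l₃ = 6 is even  ✓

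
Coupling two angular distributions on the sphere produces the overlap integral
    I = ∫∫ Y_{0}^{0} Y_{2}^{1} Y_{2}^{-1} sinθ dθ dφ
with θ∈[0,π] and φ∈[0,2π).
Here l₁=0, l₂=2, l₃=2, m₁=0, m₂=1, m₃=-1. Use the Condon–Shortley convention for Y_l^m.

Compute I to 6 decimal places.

-0.282095

Checks pass: Σm=0; 4 even; l₃=2∈[2,2].
(2·0+1)(2·2+1)(2·2+1) = 25
Δ: 0! 0! 4! / 5! → 1/5
sum: t=0:+1/4 = 1/4
3j²(0 2 2; 0 0 0) = Δ·Π!·Σ² = 1/5  (sign +1)
sum: t=0:+1/6 = 1/6
3j²(0 2 2; 0 1 -1) = Δ·Π!·Σ² = 1/5  (sign -1)
combine: 4πI² = 25·1/5·1/5 = 1/1
take √, sign -1: I = -0.28209479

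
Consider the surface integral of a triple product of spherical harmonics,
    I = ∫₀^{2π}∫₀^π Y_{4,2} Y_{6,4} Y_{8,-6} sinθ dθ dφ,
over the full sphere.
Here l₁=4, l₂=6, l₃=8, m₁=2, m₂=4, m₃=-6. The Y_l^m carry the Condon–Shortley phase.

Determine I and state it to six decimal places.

0.133505

m-sum 0 ✓  L=18 even ✓  2≤8≤10 ✓
Π(2lᵢ+1) = 9×13×17 = 1989
triangle coeff Δ(4,6,8) = 1/23279256
Σ_t [0,2]: t=0:+1/1658880 t=1:−1/518400 t=2:+1/1658880 = -1/1382400
(3j)²=504/46189 [(4 6 8; 0 0 0)], sign=-1
Σ_t [0,2]: t=0:+1/348364800 t=1:−1/43545600 t=2:+1/116121600 = -1/87091200
(3j)²=10/969 [(4 6 8; 2 4 -6)], sign=-1
⇒ 4πI² = 15120/67507
I = (+1)√(15120/67507/(4π)) = 0.13350470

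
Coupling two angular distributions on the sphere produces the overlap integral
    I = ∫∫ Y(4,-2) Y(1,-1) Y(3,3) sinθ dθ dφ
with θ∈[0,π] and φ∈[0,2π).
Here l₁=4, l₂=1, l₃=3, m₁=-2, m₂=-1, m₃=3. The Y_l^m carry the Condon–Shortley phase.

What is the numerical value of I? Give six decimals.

0.061558

Checks pass: Σm=0; 8 even; l₃=3∈[3,5].
(2·4+1)(2·1+1)(2·3+1) = 189
Δ: 2! 6! 0! / 9! → 1/252
sum: t=1:−1/36 = -1/36
3j²(4 1 3; 0 0 0) = Δ·Π!·Σ² = 4/63  (sign +1)
sum: t=0:+1/1440 = 1/1440
3j²(4 1 3; -2 -1 3) = Δ·Π!·Σ² = 1/252  (sign +1)
combine: 4πI² = 189·4/63·1/252 = 1/21
take √, sign +1: I = 0.06155813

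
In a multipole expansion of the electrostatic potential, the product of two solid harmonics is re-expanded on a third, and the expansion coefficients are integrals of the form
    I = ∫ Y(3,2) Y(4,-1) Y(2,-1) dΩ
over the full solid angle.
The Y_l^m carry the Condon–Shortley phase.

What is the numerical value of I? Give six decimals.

L=9 odd ⇒ parity kills the (l;000) factor ⇒ I = 0

0.000000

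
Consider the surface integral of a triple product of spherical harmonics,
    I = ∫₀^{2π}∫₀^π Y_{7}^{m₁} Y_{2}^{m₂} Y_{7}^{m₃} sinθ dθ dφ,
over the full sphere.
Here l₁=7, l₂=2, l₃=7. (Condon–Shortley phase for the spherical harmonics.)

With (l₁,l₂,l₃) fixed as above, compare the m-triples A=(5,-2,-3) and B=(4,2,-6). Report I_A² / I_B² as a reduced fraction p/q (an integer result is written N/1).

22/13

l's match ⇒ only the (l;m) 3-j factors differ between A and B.
A: triangle coeff Δ(7,2,7) = 1/185640; Σ_t [0,0]: t=0:+1/29030400 = 1/29030400; (3j)²=99/7735 [(7 2 7; 5 -2 -3)], sign=+1
B: triangle coeff Δ(7,2,7) = 1/185640; Σ_t [2,2]: t=2:+1/159667200 = 1/159667200; (3j)²=9/1190 [(7 2 7; 4 2 -6)], sign=-1
I_A²/I_B² = (99/7735)/(9/1190) = 22/13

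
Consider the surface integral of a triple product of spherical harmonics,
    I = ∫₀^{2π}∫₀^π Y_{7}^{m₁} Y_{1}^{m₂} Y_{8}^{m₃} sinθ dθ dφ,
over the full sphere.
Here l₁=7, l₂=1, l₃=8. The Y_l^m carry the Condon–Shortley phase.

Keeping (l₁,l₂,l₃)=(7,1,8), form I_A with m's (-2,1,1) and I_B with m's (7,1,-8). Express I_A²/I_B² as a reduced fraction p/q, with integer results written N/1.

Shared (l₁,l₂,l₃)=(7,1,8): N and (l;000)² cancel in I_A²/I_B².
A: Δ = 0!·14!·2!/17! = 1/2040; Racah Σ t=0..0: t=0:+1/87091200 = 1/87091200; ⇒ 3j(7 1 8; -2 1 1)² = 7/680, sgn -1
B: Δ = 0!·14!·2!/17! = 1/2040; Racah Σ t=0..0: t=0:+1/174356582400 = 1/174356582400; ⇒ 3j(7 1 8; 7 1 -8)² = 1/17, sgn +1
I_A²/I_B² = (7/680)/(1/17) = 7/40

7/40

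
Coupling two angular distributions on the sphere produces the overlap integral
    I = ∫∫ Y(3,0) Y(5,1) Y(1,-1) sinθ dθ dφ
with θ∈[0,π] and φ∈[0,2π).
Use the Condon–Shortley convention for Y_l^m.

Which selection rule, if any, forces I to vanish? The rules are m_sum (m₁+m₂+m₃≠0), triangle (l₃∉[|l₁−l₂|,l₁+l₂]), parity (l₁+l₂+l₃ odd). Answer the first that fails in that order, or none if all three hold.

triangle

m₁+m₂+m₃ = 0 + 1 − 1 = 0  ✓
triangle: |3−5|=2 ≤ l₃=1 ≤ 3+5=8  ✗
parity: l₁+l₂+l₃ = 9 is odd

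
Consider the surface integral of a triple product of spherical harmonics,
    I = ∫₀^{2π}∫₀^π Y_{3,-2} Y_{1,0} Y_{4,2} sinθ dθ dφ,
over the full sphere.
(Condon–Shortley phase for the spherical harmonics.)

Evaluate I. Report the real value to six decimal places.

0.213244

Checks pass: Σm=0; 8 even; l₃=4∈[2,4].
(2·3+1)(2·1+1)(2·4+1) = 189
Δ: 0! 6! 2! / 9! → 1/252
sum: t=0:+1/36 = 1/36
3j²(3 1 4; 0 0 0) = Δ·Π!·Σ² = 4/63  (sign +1)
sum: t=0:+1/120 = 1/120
3j²(3 1 4; -2 0 2) = Δ·Π!·Σ² = 1/21  (sign +1)
combine: 4πI² = 189·4/63·1/21 = 4/7
take √, sign +1: I = 0.21324362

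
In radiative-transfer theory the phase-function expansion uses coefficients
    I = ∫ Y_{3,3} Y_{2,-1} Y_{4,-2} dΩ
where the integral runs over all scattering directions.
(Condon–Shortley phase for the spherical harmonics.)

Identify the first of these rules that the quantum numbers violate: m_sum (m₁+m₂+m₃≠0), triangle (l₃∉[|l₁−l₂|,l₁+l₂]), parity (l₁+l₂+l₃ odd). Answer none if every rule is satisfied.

parity

Σmᵢ = 0  ✓
l₃∈[|l₁−l₂|,l₁+l₂]=[1,5], have l₃=4  ✓
Σlᵢ = 9 ⇒ odd  ✗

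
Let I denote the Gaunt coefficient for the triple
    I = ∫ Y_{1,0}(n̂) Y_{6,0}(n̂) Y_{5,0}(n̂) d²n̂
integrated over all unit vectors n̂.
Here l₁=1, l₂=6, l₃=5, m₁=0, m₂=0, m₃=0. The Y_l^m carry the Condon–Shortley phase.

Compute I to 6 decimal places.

Rules hold: Σm=0, L=12 even, 5≤5≤7.
N = 3·13·11 = 429
Δ = 2!·0!·10!/13! = 1/858
Racah Σ t=1..1: t=1:−1/14400 = -1/14400
⇒ 3j(1 6 5; 0 0 0)² = 6/143, sgn +1
(m-triple is (0,0,0) — same symbol as above.)
4πI² = N·(3j₀)²·(3jₘ)² = 108/143
I = +1·√(0.755245/4π) = 0.24515397

0.245154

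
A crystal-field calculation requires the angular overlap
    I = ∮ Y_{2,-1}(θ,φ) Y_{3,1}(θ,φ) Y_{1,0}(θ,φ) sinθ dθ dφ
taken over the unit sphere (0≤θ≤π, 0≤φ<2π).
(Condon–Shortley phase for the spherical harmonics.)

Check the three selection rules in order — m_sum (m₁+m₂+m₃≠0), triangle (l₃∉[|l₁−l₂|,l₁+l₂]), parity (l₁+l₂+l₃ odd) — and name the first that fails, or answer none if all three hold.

none

m₁+m₂+m₃ = -1 + 1 + 0 = 0  ✓
triangle: |2−3|=1 ≤ l₃=1 ≤ 2+3=5  ✓
parity: l₁+l₂+l₃ = 6 is even  ✓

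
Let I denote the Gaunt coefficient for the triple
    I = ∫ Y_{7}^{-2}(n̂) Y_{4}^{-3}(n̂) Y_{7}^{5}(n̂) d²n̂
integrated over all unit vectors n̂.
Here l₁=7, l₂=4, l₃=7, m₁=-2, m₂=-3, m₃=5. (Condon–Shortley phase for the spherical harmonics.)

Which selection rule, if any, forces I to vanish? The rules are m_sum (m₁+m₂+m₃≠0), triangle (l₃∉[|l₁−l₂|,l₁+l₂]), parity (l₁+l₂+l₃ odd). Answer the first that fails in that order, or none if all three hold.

none

Σmᵢ = 0  ✓
l₃∈[|l₁−l₂|,l₁+l₂]=[3,11], have l₃=7  ✓
Σlᵢ = 18 ⇒ even  ✓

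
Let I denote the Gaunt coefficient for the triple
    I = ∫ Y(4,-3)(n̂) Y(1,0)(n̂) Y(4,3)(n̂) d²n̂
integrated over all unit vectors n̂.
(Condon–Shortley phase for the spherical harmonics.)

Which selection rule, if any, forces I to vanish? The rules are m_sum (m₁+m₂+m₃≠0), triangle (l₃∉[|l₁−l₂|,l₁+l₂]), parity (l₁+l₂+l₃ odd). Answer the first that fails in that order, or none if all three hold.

parity

Σmᵢ = 0  ✓
l₃∈[|l₁−l₂|,l₁+l₂]=[3,5], have l₃=4  ✓
Σlᵢ = 9 ⇒ odd  ✗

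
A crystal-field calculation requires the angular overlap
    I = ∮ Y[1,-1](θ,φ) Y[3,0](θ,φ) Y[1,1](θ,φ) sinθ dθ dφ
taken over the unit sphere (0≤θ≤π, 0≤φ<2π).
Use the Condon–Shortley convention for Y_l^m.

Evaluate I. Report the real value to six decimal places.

|1−3|≤1≤1+3 violated ⇒ I = 0

0.000000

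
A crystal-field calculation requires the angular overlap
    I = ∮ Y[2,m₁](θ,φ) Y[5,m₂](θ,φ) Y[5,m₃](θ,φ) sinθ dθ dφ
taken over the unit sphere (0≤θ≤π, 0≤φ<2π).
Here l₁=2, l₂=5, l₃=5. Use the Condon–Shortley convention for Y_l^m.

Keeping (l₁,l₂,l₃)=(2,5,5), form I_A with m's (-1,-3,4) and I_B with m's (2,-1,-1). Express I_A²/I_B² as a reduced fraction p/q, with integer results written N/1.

l's match ⇒ only the (l;m) 3-j factors differ between A and B.
A: triangle coeff Δ(2,5,5) = 1/38610; Σ_t [1,2]: t=1:−1/10080 t=2:+1/80640 = -1/11520; (3j)²=49/1430 [(2 5 5; -1 -3 4)], sign=+1
B: triangle coeff Δ(2,5,5) = 1/38610; Σ_t [0,0]: t=0:+1/2304 = 1/2304; (3j)²=5/143 [(2 5 5; 2 -1 -1)], sign=+1
I_A²/I_B² = (49/1430)/(5/143) = 49/50

49/50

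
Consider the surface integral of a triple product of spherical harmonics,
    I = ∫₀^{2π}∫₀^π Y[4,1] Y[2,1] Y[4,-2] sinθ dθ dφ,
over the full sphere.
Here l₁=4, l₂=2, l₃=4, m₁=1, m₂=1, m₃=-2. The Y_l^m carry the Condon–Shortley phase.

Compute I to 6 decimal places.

0.127700

Rules hold: Σm=0, L=10 even, 2≤4≤6.
N = 9·5·9 = 405
Δ = 2!·6!·2!/11! = 1/13860
Racah Σ t=0..2: t=0:+1/192 t=1:−1/36 t=2:+1/192 = -5/288
⇒ 3j(4 2 4; 0 0 0)² = 20/693, sgn -1
Racah Σ t=1..2: t=1:−1/96 t=2:+1/240 = -1/160
⇒ 3j(4 2 4; 1 1 -2)² = 27/1540, sgn -1
4πI² = N·(3j₀)²·(3jₘ)² = 1215/5929
I = +1·√(0.204925/4π) = 0.12770047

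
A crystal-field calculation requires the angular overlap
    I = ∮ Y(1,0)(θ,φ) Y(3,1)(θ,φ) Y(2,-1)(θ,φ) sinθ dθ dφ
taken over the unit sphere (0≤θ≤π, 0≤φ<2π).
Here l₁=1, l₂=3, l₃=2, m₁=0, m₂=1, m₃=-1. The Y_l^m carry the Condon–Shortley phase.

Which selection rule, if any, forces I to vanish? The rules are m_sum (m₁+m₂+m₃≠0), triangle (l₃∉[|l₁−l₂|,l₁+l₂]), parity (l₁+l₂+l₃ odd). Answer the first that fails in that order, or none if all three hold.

m₁+m₂+m₃ = 0 + 1 − 1 = 0  ✓
triangle: |1−3|=2 ≤ l₃=2 ≤ 1+3=4  ✓
parity: l₁+l₂+l₃ = 6 is even  ✓

none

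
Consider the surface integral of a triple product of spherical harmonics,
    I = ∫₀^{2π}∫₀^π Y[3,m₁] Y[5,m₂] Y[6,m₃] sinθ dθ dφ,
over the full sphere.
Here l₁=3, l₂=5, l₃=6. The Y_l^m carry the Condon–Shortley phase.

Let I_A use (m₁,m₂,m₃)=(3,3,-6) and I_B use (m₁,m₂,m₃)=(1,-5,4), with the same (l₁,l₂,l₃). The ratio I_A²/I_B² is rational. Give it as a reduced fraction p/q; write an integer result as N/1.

11/18

l's match ⇒ only the (l;m) 3-j factors differ between A and B.
A: triangle coeff Δ(3,5,6) = 1/675675; Σ_t [0,0]: t=0:+1/1935360 = 1/1935360; (3j)²=1/91 [(3 5 6; 3 3 -6)], sign=+1
B: triangle coeff Δ(3,5,6) = 1/675675; Σ_t [0,0]: t=0:+1/322560 = 1/322560; (3j)²=18/1001 [(3 5 6; 1 -5 4)], sign=+1
I_A²/I_B² = (1/91)/(18/1001) = 11/18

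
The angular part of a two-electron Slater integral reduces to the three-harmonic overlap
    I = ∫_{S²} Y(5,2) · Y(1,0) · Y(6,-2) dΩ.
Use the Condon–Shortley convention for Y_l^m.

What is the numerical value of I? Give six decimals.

0.231133

Rules hold: Σm=0, L=12 even, 4≤6≤6.
N = 11·3·13 = 429
Δ = 0!·10!·2!/13! = 1/858
Racah Σ t=0..0: t=0:+1/14400 = 1/14400
⇒ 3j(5 1 6; 0 0 0)² = 6/143, sgn +1
Racah Σ t=0..0: t=0:+1/30240 = 1/30240
⇒ 3j(5 1 6; 2 0 -2)² = 16/429, sgn +1
4πI² = N·(3j₀)²·(3jₘ)² = 96/143
I = +1·√(0.671329/4π) = 0.23113338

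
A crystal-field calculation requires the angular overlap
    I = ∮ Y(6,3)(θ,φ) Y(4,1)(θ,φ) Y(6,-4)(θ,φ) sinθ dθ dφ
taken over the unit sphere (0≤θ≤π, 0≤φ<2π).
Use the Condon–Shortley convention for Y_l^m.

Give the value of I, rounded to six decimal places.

m-sum 0 ✓  L=16 even ✓  2≤6≤10 ✓
Π(2lᵢ+1) = 13×9×13 = 1521
triangle coeff Δ(6,4,6) = 1/15315300
Σ_t [0,4]: t=0:+1/829440 t=1:−1/25920 t=2:+1/9216 t=3:−1/25920 t=4:+1/829440 = 7/207360
(3j)²=28/2431 [(6 4 6; 0 0 0)], sign=+1
Σ_t [1,3]: t=1:−1/207360 t=2:+1/120960 t=3:−1/967680 = 1/414720
(3j)²=21/4862 [(6 4 6; 3 1 -4)], sign=+1
⇒ 4πI² = 2646/34969
I = (+1)√(2646/34969/(4π)) = 0.07759762

0.077598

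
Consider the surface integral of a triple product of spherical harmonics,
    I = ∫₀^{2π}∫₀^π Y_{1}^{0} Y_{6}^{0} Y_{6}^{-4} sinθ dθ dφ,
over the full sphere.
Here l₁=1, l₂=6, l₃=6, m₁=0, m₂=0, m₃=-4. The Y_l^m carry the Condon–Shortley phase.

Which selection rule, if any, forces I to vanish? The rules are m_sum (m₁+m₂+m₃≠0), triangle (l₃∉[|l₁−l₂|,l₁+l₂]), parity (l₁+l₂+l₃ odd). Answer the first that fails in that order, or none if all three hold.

m_sum

m₁+m₂+m₃ = 0 + 0 − 4 = -4  ✗
triangle: |1−6|=5 ≤ l₃=6 ≤ 1+6=7
parity: l₁+l₂+l₃ = 13 is odd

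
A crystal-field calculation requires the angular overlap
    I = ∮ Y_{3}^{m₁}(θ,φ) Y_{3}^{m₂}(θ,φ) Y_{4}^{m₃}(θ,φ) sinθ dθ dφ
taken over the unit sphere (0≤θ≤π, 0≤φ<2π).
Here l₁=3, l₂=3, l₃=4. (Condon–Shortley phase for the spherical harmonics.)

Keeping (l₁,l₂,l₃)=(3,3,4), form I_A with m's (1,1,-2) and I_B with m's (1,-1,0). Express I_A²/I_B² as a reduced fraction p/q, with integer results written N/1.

Shared (l₁,l₂,l₃)=(3,3,4): N and (l;000)² cancel in I_A²/I_B².
A: Δ = 2!·4!·4!/11! = 1/34650; Racah Σ t=0..2: t=0:+1/192 t=1:−1/36 t=2:+1/192 = -5/288; ⇒ 3j(3 3 4; 1 1 -2)² = 20/693, sgn -1
B: Δ = 2!·4!·4!/11! = 1/34650; Racah Σ t=0..2: t=0:+1/32 t=1:−1/36 t=2:+1/1152 = 5/1152; ⇒ 3j(3 3 4; 1 -1 0)² = 1/1386, sgn +1
I_A²/I_B² = (20/693)/(1/1386) = 40/1

40/1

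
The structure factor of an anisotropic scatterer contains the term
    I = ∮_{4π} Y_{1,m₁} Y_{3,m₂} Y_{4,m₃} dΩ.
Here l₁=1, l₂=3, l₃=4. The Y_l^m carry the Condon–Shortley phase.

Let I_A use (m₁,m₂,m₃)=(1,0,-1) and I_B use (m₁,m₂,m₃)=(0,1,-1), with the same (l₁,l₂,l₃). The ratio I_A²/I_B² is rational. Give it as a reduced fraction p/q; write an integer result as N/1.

Same 1,3,4: normalisation and zero-m 3j drop out of the ratio.
A: Δ: 0! 2! 6! / 9! → 1/252; sum: t=0:+1/72 = 1/72; 3j²(1 3 4; 1 0 -1) = Δ·Π!·Σ² = 5/126  (sign -1)
B: Δ: 0! 2! 6! / 9! → 1/252; sum: t=0:+1/48 = 1/48; 3j²(1 3 4; 0 1 -1) = Δ·Π!·Σ² = 5/84  (sign -1)
I_A²/I_B² = (5/126)/(5/84) = 2/3

2/3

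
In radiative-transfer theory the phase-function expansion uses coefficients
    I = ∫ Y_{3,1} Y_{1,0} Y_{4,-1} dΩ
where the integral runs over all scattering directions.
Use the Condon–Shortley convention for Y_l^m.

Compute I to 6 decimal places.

-0.238414

Checks pass: Σm=0; 8 even; l₃=4∈[2,4].
(2·3+1)(2·1+1)(2·4+1) = 189
Δ: 0! 6! 2! / 9! → 1/252
sum: t=0:+1/36 = 1/36
3j²(3 1 4; 0 0 0) = Δ·Π!·Σ² = 4/63  (sign +1)
sum: t=0:+1/48 = 1/48
3j²(3 1 4; 1 0 -1) = Δ·Π!·Σ² = 5/84  (sign -1)
combine: 4πI² = 189·4/63·5/84 = 5/7
take √, sign -1: I = -0.23841361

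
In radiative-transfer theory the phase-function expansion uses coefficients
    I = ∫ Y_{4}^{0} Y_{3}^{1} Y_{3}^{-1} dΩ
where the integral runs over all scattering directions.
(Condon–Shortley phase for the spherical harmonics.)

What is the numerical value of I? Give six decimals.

Rules hold: Σm=0, L=10 even, 1≤3≤7.
N = 9·7·7 = 441
Δ = 4!·4!·2!/11! = 1/34650
Racah Σ t=1..3: t=1:−1/72 t=2:+1/16 t=3:−1/72 = 5/144
⇒ 3j(4 3 3; 0 0 0)² = 2/77, sgn -1
Racah Σ t=2..4: t=2:+1/32 t=3:−1/36 t=4:+1/1152 = 5/1152
⇒ 3j(4 3 3; 0 1 -1)² = 1/1386, sgn +1
4πI² = N·(3j₀)²·(3jₘ)² = 1/121
I = -1·√(0.00826446/4π) = -0.02564498

-0.025645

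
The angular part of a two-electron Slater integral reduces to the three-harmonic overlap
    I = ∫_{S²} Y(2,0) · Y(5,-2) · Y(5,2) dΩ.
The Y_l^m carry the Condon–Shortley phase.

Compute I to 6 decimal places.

m-sum 0 ✓  L=12 even ✓  3≤5≤7 ✓
Π(2lᵢ+1) = 5×11×11 = 605
triangle coeff Δ(2,5,5) = 1/38610
Σ_t [0,2]: t=0:+1/2880 t=1:−1/576 t=2:+1/2880 = -1/960
(3j)²=10/429 [(2 5 5; 0 0 0)], sign=+1
Σ_t [0,2]: t=0:+1/2880 t=1:−1/1440 t=2:+1/20160 = -1/3360
(3j)²=6/715 [(2 5 5; 0 -2 2)], sign=+1
⇒ 4πI² = 20/169
I = (+1)√(20/169/(4π)) = 0.09704356

0.097044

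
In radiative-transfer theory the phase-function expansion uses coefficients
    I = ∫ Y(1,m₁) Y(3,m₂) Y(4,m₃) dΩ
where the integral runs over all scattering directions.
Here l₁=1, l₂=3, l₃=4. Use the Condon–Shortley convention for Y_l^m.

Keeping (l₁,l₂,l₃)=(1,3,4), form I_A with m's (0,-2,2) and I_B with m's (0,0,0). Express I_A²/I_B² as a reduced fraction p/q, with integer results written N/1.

3/4

l's match ⇒ only the (l;m) 3-j factors differ between A and B.
A: triangle coeff Δ(1,3,4) = 1/252; Σ_t [0,0]: t=0:+1/120 = 1/120; (3j)²=1/21 [(1 3 4; 0 -2 2)], sign=+1
B: triangle coeff Δ(1,3,4) = 1/252; Σ_t [0,0]: t=0:+1/36 = 1/36; (3j)²=4/63 [(1 3 4; 0 0 0)], sign=+1
I_A²/I_B² = (1/21)/(4/63) = 3/4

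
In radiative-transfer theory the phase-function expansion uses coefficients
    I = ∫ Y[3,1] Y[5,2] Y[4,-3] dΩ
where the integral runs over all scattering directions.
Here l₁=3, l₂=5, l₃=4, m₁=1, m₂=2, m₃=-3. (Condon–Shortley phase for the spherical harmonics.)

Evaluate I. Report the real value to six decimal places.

m-sum 0 ✓  L=12 even ✓  2≤4≤8 ✓
Π(2lᵢ+1) = 7×11×9 = 693
triangle coeff Δ(3,5,4) = 1/180180
Σ_t [1,3]: t=1:−1/576 t=2:+1/144 t=3:−1/576 = 1/288
(3j)²=20/1001 [(3 5 4; 0 0 0)], sign=+1
Σ_t [1,2]: t=1:−1/4320 t=2:+1/960 = 7/8640
(3j)²=343/12870 [(3 5 4; 1 2 -3)], sign=-1
⇒ 4πI² = 686/1859
I = (-1)√(686/1859/(4π)) = -0.17136315

-0.171363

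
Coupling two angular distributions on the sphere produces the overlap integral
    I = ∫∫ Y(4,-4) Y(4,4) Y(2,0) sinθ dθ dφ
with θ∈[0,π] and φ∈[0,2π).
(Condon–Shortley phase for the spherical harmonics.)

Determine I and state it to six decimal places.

-0.229376

Checks pass: Σm=0; 10 even; l₃=2∈[0,8].
(2·4+1)(2·4+1)(2·2+1) = 405
Δ: 6! 2! 2! / 11! → 1/13860
sum: t=2:+1/192 t=3:−1/36 t=4:+1/192 = -5/288
3j²(4 4 2; 0 0 0) = Δ·Π!·Σ² = 20/693  (sign -1)
sum: t=6:+1/2880 = 1/2880
3j²(4 4 2; -4 4 0) = Δ·Π!·Σ² = 28/495  (sign +1)
combine: 4πI² = 405·20/693·28/495 = 80/121
take √, sign -1: I = -0.22937568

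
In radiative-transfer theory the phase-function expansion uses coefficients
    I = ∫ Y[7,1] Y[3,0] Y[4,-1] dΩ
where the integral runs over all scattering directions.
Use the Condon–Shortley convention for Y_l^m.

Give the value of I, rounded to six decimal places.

Rules hold: Σm=0, L=14 even, 4≤4≤10.
N = 15·7·9 = 945
Δ = 6!·8!·0!/15! = 1/45045
Racah Σ t=3..3: t=3:−1/20736 = -1/20736
⇒ 3j(7 3 4; 0 0 0)² = 35/1287, sgn -1
Racah Σ t=3..3: t=3:−1/25920 = -1/25920
⇒ 3j(7 3 4; 1 0 -1)² = 32/1287, sgn +1
4πI² = N·(3j₀)²·(3jₘ)² = 39200/61347
I = -1·√(0.638988/4π) = -0.22549735

-0.225497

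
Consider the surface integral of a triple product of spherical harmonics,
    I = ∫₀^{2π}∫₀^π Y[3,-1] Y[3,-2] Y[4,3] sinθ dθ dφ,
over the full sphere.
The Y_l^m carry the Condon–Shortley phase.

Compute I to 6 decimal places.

Checks pass: Σm=0; 10 even; l₃=4∈[0,6].
(2·3+1)(2·3+1)(2·4+1) = 441
Δ: 2! 4! 4! / 11! → 1/34650
sum: t=0:+1/72 t=1:−1/16 t=2:+1/72 = -5/144
3j²(3 3 4; 0 0 0) = Δ·Π!·Σ² = 2/77  (sign -1)
sum: t=0:+1/288 t=1:−1/144 = -1/288
3j²(3 3 4; -1 -2 3) = Δ·Π!·Σ² = 1/99  (sign +1)
combine: 4πI² = 441·2/77·1/99 = 14/121
take √, sign -1: I = -0.09595473

-0.095955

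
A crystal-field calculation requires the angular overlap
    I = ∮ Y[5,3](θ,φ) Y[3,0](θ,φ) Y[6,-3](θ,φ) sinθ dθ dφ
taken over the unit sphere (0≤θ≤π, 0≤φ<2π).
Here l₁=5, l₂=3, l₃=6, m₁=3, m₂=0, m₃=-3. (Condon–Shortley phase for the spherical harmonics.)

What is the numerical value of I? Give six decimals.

0.036034

m-sum 0 ✓  L=14 even ✓  2≤6≤8 ✓
Π(2lᵢ+1) = 11×7×13 = 1001
triangle coeff Δ(5,3,6) = 1/675675
Σ_t [0,2]: t=0:+1/8640 t=1:−1/2304 t=2:+1/8640 = -7/34560
(3j)²=7/429 [(5 3 6; 0 0 0)], sign=-1
Σ_t [0,2]: t=0:+1/17280 t=1:−1/20160 t=2:+1/483840 = 1/96768
(3j)²=1/1001 [(5 3 6; 3 0 -3)], sign=-1
⇒ 4πI² = 7/429
I = (+1)√(7/429/(4π)) = 0.03603425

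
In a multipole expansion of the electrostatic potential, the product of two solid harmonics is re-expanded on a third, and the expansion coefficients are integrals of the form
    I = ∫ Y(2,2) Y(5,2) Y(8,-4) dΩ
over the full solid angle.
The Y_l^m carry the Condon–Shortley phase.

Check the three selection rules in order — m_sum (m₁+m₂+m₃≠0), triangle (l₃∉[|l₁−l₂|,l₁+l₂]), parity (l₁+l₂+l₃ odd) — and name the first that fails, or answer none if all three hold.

azimuthal sum: 2 + 2 − 4 = 0  ✓
3 ≤ 8 ≤ 7 (triangle on l)  ✗
L = 2 + 5 + 8 = 15 (odd)

triangle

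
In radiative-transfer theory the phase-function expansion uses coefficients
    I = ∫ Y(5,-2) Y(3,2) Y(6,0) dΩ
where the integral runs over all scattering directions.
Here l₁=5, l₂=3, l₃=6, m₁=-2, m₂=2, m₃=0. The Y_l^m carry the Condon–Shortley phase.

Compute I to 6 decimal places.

-0.165130

Rules hold: Σm=0, L=14 even, 2≤6≤8.
N = 11·7·13 = 1001
Δ = 2!·8!·4!/15! = 1/675675
Racah Σ t=0..2: t=0:+1/8640 t=1:−1/2304 t=2:+1/8640 = -7/34560
⇒ 3j(5 3 6; 0 0 0)² = 7/429, sgn -1
Racah Σ t=1..2: t=1:−1/34560 t=2:+1/8640 = 1/11520
⇒ 3j(5 3 6; -2 2 0)² = 3/143, sgn +1
4πI² = N·(3j₀)²·(3jₘ)² = 49/143
I = -1·√(0.342657/4π) = -0.16512966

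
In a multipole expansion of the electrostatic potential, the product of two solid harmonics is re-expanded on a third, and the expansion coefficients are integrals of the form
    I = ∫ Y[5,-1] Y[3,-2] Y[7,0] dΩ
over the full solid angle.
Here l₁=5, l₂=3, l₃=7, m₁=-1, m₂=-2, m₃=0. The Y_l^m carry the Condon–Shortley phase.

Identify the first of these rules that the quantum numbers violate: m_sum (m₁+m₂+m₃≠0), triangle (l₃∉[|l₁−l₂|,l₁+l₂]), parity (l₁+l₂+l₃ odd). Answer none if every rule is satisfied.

m_sum

azimuthal sum: -1 − 2 + 0 = -3  ✗
2 ≤ 7 ≤ 8 (triangle on l)
L = 5 + 3 + 7 = 15 (odd)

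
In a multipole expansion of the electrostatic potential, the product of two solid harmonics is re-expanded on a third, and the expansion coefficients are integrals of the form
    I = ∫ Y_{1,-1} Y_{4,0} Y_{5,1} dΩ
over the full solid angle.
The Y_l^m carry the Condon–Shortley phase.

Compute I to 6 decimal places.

-0.190188

Rules hold: Σm=0, L=10 even, 3≤5≤5.
N = 3·9·11 = 297
Δ = 0!·2!·8!/11! = 1/495
Racah Σ t=0..0: t=0:+1/576 = 1/576
⇒ 3j(1 4 5; 0 0 0)² = 5/99, sgn -1
Racah Σ t=0..0: t=0:+1/1152 = 1/1152
⇒ 3j(1 4 5; -1 0 1)² = 1/33, sgn +1
4πI² = N·(3j₀)²·(3jₘ)² = 5/11
I = -1·√(0.454545/4π) = -0.19018827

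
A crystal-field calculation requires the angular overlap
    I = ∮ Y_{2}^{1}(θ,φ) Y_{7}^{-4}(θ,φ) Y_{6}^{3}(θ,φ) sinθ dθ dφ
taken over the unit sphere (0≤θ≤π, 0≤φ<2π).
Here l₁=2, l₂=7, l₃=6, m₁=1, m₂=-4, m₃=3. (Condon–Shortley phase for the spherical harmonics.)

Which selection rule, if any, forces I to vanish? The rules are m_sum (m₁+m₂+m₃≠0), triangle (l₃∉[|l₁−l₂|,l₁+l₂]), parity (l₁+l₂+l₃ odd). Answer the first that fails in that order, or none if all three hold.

parity

m₁+m₂+m₃ = 1 − 4 + 3 = 0  ✓
triangle: |2−7|=5 ≤ l₃=6 ≤ 2+7=9  ✓
parity: l₁+l₂+l₃ = 15 is odd  ✗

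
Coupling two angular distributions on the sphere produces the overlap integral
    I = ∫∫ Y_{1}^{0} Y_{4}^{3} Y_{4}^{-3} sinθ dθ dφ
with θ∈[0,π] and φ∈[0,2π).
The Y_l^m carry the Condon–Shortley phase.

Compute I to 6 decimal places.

l₁+l₂+l₃=9 is odd: 3j(l;000)=0 ⇒ I=0

0.000000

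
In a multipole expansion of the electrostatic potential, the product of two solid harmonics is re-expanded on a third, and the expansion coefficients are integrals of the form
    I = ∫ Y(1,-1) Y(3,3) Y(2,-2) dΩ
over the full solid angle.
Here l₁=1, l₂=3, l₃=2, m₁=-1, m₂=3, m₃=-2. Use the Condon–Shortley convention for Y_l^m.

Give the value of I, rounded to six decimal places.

Checks pass: Σm=0; 6 even; l₃=2∈[2,4].
(2·1+1)(2·3+1)(2·2+1) = 105
Δ: 2! 0! 4! / 7! → 1/105
sum: t=1:−1/4 = -1/4
3j²(1 3 2; 0 0 0) = Δ·Π!·Σ² = 3/35  (sign -1)
sum: t=2:+1/48 = 1/48
3j²(1 3 2; -1 3 -2) = Δ·Π!·Σ² = 1/7  (sign +1)
combine: 4πI² = 105·3/35·1/7 = 9/7
take √, sign -1: I = -0.31986543

-0.319865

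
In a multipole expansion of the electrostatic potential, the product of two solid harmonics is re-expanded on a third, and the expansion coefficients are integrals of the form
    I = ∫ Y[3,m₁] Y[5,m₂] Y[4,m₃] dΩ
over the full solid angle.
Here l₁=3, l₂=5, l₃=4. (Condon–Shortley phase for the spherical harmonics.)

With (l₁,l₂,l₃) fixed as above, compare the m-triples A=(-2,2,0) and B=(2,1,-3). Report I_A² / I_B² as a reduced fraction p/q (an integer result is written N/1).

20/121

Same 3,5,4: normalisation and zero-m 3j drop out of the ratio.
A: Δ: 4! 2! 6! / 13! → 1/180180; sum: t=3:−1/576 t=4:+1/864 = -1/1728; 3j²(3 5 4; -2 2 0) = Δ·Π!·Σ² = 5/1287  (sign -1)
B: Δ: 4! 2! 6! / 13! → 1/180180; sum: t=0:+1/17280 t=1:−1/1440 = -11/17280; 3j²(3 5 4; 2 1 -3) = Δ·Π!·Σ² = 11/468  (sign +1)
I_A²/I_B² = (5/1287)/(11/468) = 20/121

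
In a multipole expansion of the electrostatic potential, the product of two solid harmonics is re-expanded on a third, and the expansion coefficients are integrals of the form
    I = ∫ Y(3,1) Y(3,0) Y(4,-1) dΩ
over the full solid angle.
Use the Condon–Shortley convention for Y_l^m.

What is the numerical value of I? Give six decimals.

Rules hold: Σm=0, L=10 even, 0≤4≤6.
N = 7·7·9 = 441
Δ = 2!·4!·4!/11! = 1/34650
Racah Σ t=0..2: t=0:+1/72 t=1:−1/16 t=2:+1/72 = -5/144
⇒ 3j(3 3 4; 0 0 0)² = 2/77, sgn -1
Racah Σ t=0..2: t=0:+1/48 t=1:−1/24 t=2:+1/288 = -5/288
⇒ 3j(3 3 4; 1 0 -1)² = 5/462, sgn +1
4πI² = N·(3j₀)²·(3jₘ)² = 15/121
I = -1·√(0.123967/4π) = -0.09932258

-0.099323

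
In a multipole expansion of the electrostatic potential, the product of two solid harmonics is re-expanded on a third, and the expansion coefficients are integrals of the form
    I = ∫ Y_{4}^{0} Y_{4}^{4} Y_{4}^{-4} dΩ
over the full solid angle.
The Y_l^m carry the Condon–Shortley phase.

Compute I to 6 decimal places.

Checks pass: Σm=0; 12 even; l₃=4∈[0,8].
(2·4+1)(2·4+1)(2·4+1) = 729
Δ: 4! 4! 4! / 13! → 1/450450
sum: t=0:+1/13824 t=1:−1/216 t=2:+1/64 t=3:−1/216 t=4:+1/13824 = 5/768
3j²(4 4 4; 0 0 0) = Δ·Π!·Σ² = 18/1001  (sign +1)
sum: t=4:+1/13824 = 1/13824
3j²(4 4 4; 0 4 -4) = Δ·Π!·Σ² = 14/1287  (sign +1)
combine: 4πI² = 729·18/1001·14/1287 = 2916/20449
take √, sign +1: I = 0.10652531

0.106525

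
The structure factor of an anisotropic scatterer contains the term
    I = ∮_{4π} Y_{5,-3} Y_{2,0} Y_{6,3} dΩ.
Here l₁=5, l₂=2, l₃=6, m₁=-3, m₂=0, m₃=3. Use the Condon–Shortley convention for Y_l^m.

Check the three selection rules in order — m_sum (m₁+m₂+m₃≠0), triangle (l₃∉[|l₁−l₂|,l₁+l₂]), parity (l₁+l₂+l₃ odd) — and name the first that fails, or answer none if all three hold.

azimuthal sum: -3 + 0 + 3 = 0  ✓
3 ≤ 6 ≤ 7 (triangle on l)  ✓
L = 5 + 2 + 6 = 13 (odd)  ✗

parity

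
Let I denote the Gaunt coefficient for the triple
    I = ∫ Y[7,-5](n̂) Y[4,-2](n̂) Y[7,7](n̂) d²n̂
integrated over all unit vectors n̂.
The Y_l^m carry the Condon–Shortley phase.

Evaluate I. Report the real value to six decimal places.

-0.164155

Rules hold: Σm=0, L=18 even, 3≤7≤11.
N = 15·9·15 = 2025
Δ = 4!·10!·4!/19! = 1/58198140
Racah Σ t=0..4: t=0:+1/17418240 t=1:−1/622080 t=2:+1/230400 t=3:−1/622080 t=4:+1/17418240 = 1/806400
⇒ 3j(7 4 7; 0 0 0)² = 2268/230945, sgn -1
Racah Σ t=2..2: t=2:+1/348364800 = 1/348364800
⇒ 3j(7 4 7; -5 -2 7)² = 11/646, sgn +1
4πI² = N·(3j₀)²·(3jₘ)² = 459270/1356277
I = -1·√(0.338626/4π) = -0.16415530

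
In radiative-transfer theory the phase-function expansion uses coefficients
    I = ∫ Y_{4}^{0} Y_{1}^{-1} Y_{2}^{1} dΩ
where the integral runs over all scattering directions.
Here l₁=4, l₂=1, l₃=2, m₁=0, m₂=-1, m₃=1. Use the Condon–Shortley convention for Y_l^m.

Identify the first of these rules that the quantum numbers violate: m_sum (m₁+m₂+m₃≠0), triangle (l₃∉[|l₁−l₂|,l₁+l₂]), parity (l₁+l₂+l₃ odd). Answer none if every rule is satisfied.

Σmᵢ = 0  ✓
l₃∈[|l₁−l₂|,l₁+l₂]=[3,5], have l₃=2  ✗
Σlᵢ = 7 ⇒ odd

triangle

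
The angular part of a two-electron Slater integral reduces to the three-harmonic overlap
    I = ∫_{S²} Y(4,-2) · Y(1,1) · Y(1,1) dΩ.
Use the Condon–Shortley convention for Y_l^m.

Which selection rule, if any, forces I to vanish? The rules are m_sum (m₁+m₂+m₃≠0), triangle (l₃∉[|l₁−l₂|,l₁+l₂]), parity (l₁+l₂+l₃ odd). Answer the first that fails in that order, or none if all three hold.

triangle

m₁+m₂+m₃ = -2 + 1 + 1 = 0  ✓
triangle: |4−1|=3 ≤ l₃=1 ≤ 4+1=5  ✗
parity: l₁+l₂+l₃ = 6 is even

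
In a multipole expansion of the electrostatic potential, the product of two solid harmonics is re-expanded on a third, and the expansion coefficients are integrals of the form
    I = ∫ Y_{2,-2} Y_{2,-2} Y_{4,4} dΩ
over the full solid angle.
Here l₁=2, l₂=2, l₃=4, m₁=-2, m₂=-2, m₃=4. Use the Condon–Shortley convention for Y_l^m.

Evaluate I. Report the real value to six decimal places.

0.337168

Checks pass: Σm=0; 8 even; l₃=4∈[0,4].
(2·2+1)(2·2+1)(2·4+1) = 225
Δ: 0! 4! 4! / 9! → 1/630
sum: t=0:+1/16 = 1/16
3j²(2 2 4; 0 0 0) = Δ·Π!·Σ² = 2/35  (sign +1)
sum: t=0:+1/576 = 1/576
3j²(2 2 4; -2 -2 4) = Δ·Π!·Σ² = 1/9  (sign +1)
combine: 4πI² = 225·2/35·1/9 = 10/7
take √, sign +1: I = 0.33716777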